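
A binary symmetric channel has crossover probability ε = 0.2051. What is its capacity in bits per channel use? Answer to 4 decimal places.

0.2680 bits

Binary symmetric channel: C = 1 − h₂(ε) where h₂ is the binary entropy function.
h₂(0.2051) = −0.2051·log₂0.2051 − 0.7949·log₂0.7949 = 0.7320.
C = 1 − 0.7320 = 0.2680 bits per channel use.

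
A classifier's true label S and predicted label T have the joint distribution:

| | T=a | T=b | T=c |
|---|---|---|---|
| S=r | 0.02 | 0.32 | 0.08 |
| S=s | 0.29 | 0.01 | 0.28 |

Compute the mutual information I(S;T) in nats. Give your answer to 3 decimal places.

Marginals: p(S) = (0.4200, 0.5800), p(T) = (0.3100, 0.3300, 0.3600).
I(S;T) = H(S) + H(T) − H(S,T).
H(S) = 0.6803, H(T) = 1.0967, H(S,T) = 1.4064.
I(S;T) = 0.6803 + 1.0967 − 1.4064 = 0.371 nats.

0.371 nats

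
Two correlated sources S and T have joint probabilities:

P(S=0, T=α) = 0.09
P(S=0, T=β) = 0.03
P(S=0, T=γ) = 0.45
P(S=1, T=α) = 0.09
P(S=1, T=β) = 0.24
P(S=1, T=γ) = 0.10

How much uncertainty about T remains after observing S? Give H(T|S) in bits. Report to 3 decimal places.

1.136 bits

Marginals: p(S) = (0.5700, 0.4300), p(T) = (0.1800, 0.2700, 0.5500).
H(T|S) = Σ p(S) · H(T|S=·).
  S=0: p=0.5700, H(T|S=0) = 0.9133
  S=1: p=0.4300, H(T|S=1) = 1.4312
Weighted sum = 1.136 bits.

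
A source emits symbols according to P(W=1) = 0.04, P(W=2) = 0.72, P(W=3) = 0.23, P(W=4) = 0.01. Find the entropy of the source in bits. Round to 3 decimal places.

H(W) = −Σ p·log₂ p.
  −(0.04)·log₂(0.04) = 0.1858
  −(0.72)·log₂(0.72) = 0.3412
  −(0.23)·log₂(0.23) = 0.4877
  −(0.01)·log₂(0.01) = 0.0664
Sum: 0.1858 + 0.3412 + 0.4877 + 0.0664 = 1.081 bits.

1.081 bits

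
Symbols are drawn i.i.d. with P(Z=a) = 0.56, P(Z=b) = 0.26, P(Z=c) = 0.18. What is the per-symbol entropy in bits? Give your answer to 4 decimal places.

1.4190 bits

H(Z) = −Σ p·log₂ p.
  −(0.56)·log₂(0.56) = 0.46844
  −(0.26)·log₂(0.26) = 0.50529
  −(0.18)·log₂(0.18) = 0.44531
Sum: 0.46844 + 0.50529 + 0.44531 = 1.4190 bits.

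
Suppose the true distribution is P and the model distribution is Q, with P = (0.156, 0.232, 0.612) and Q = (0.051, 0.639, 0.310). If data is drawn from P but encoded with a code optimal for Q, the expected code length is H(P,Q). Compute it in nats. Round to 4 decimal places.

H(P,Q) = −Σ p·ln q.
  −0.156·ln(0.051) = 0.46425
  −0.232·ln(0.639) = 0.10390
  −0.612·ln(0.310) = 0.71676
H(P,Q) = 1.2849 nats.

1.2849 nats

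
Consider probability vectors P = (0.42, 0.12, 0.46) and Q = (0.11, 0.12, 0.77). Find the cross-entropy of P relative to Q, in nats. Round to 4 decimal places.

1.3017 nats

H(P,Q) = −Σ p·ln q.
  −0.42·ln(0.11) = 0.92706
  −0.12·ln(0.12) = 0.25443
  −0.46·ln(0.77) = 0.12023
H(P,Q) = 1.3017 nats.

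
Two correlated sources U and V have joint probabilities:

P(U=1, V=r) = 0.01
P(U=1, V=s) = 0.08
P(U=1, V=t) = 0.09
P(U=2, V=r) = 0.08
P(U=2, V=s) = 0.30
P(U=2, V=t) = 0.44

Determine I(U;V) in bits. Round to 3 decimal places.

Marginals: p(U) = (0.1800, 0.8200), p(V) = (0.0900, 0.3800, 0.5300).
I(U;V) = Σ p(x,y)·log₂[p(x,y)/(p(x)p(y))].
  (1,r): 0.01·log₂(0.6173) = -0.0070
  (1,s): 0.08·log₂(1.1696) = 0.0181
  (1,t): 0.09·log₂(0.9434) = -0.0076
  (2,r): 0.08·log₂(1.0840) = 0.0093
  (2,s): 0.30·log₂(0.9628) = -0.0164
  (2,t): 0.44·log₂(1.0124) = 0.0078
Sum = 0.004 bits.

0.004 bits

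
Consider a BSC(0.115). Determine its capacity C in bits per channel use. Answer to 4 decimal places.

0.4852 bits

Binary symmetric channel: C = 1 − h₂(ε) where h₂ is the binary entropy function.
h₂(0.115) = −0.115·log₂0.115 − 0.885·log₂0.885 = 0.5148.
C = 1 − 0.5148 = 0.4852 bits per channel use.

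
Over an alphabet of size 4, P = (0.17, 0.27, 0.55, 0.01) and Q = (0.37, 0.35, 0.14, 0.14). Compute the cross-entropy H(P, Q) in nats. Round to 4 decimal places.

1.5535 nats

H(P,Q) = −Σ p·ln q.
  −0.17·ln(0.37) = 0.16902
  −0.27·ln(0.35) = 0.28345
  −0.55·ln(0.14) = 1.08136
  −0.01·ln(0.14) = 0.01966
H(P,Q) = 1.5535 nats.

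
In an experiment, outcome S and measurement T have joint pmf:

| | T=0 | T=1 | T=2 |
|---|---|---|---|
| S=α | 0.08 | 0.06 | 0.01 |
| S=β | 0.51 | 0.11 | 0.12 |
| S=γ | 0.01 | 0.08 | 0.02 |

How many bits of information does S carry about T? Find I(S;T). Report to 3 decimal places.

Marginals: p(S) = (0.1500, 0.7400, 0.1100), p(T) = (0.6000, 0.2500, 0.1500).
I(S;T) = Σ p(x,y)·log₂[p(x,y)/(p(x)p(y))].
  (α,0): 0.08·log₂(0.8889) = -0.0136
  (α,1): 0.06·log₂(1.6000) = 0.0407
  (α,2): 0.01·log₂(0.4444) = -0.0117
  (β,0): 0.51·log₂(1.1486) = 0.1020
  (β,1): 0.11·log₂(0.5946) = -0.0825
  (β,2): 0.12·log₂(1.0811) = 0.0135
  (γ,0): 0.01·log₂(0.1515) = -0.0272
  (γ,1): 0.08·log₂(2.9091) = 0.1232
  (γ,2): 0.02·log₂(1.2121) = 0.0056
Sum = 0.150 bits.

0.150 bits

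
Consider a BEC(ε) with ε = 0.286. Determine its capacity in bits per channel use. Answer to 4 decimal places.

Binary erasure channel: capacity C = 1 − ε.
C = 1 − 0.286 = 0.7140 bits per channel use.

0.7140 bits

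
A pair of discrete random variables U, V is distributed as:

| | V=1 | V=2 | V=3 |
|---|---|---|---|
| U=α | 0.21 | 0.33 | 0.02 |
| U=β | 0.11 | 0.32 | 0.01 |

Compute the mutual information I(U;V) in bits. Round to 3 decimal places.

0.015 bits

Marginals: p(U) = (0.5600, 0.4400), p(V) = (0.3200, 0.6500, 0.0300).
I(U;V) = H(U) + H(V) − H(U,V).
H(U) = 0.9896, H(V) = 1.0818, H(U,V) = 2.0563.
I(U;V) = 0.9896 + 1.0818 − 2.0563 = 0.015 bits.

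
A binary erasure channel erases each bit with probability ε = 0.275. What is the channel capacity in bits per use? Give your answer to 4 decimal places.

Binary erasure channel: capacity C = 1 − ε.
C = 1 − 0.275 = 0.7250 bits per channel use.

0.7250 bits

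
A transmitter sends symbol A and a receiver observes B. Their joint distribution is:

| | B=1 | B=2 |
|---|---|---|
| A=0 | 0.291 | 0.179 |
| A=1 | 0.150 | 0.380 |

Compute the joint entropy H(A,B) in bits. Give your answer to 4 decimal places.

H(A,B) = −Σ p(x,y)·log₂ p(x,y) over all 4 cells.
  cell (0,1): −0.291·log₂0.291 = 0.51824
  cell (0,2): −0.179·log₂0.179 = 0.44427
  cell (1,1): −0.150·log₂0.150 = 0.41054
  cell (1,2): −0.380·log₂0.380 = 0.53045
Sum = 1.9035 bits.

1.9035 bits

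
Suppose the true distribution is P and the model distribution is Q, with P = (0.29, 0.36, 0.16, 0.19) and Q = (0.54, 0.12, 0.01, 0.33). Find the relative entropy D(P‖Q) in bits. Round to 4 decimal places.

D(P‖Q) = Σ p·log₂(p/q).
  0.29·log₂(0.29/0.54) = -0.26010
  0.36·log₂(0.36/0.12) = 0.57059
  0.16·log₂(0.16/0.01) = 0.64000
  0.19·log₂(0.19/0.33) = -0.15133
D(P‖Q) = 0.7992 bits.

0.7992 bits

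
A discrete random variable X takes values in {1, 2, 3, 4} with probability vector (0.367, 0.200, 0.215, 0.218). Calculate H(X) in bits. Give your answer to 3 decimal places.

1.951 bits

H(X) = −Σ p·log₂ p.
  −(0.367)·log₂(0.367) = 0.5307
  −(0.200)·log₂(0.200) = 0.4644
  −(0.215)·log₂(0.215) = 0.4768
  −(0.218)·log₂(0.218) = 0.4791
Sum: 0.5307 + 0.4644 + 0.4768 + 0.4791 = 1.951 bits.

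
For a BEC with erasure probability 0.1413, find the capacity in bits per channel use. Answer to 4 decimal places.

Binary erasure channel: capacity C = 1 − ε.
C = 1 − 0.1413 = 0.8587 bits per channel use.

0.8587 bits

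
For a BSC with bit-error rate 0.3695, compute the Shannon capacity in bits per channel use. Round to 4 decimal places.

0.0497 bits

Binary symmetric channel: C = 1 − h₂(ε) where h₂ is the binary entropy function.
h₂(0.3695) = −0.3695·log₂0.3695 − 0.6305·log₂0.6305 = 0.9503.
C = 1 − 0.9503 = 0.0497 bits per channel use.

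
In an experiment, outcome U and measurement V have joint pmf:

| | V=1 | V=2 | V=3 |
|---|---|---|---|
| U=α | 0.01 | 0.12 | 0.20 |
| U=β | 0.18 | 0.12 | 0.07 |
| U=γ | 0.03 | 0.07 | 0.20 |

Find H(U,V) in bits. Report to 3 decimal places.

2.864 bits

H(U,V) = −Σ p(x,y)·log₂ p(x,y) over all 9 cells.
  cell (α,1): −0.01·log₂0.01 = 0.0664
  cell (α,2): −0.12·log₂0.12 = 0.3671
  cell (α,3): −0.20·log₂0.20 = 0.4644
  cell (β,1): −0.18·log₂0.18 = 0.4453
  cell (β,2): −0.12·log₂0.12 = 0.3671
  cell (β,3): −0.07·log₂0.07 = 0.2686
  cell (γ,1): −0.03·log₂0.03 = 0.1518
  cell (γ,2): −0.07·log₂0.07 = 0.2686
  cell (γ,3): −0.20·log₂0.20 = 0.4644
Sum = 2.864 bits.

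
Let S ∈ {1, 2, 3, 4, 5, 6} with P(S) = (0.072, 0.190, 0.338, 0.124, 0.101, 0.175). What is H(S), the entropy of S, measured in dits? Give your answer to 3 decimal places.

H(S) = −Σ p·log₁₀ p.
  −(0.072)·log₁₀(0.072) = 0.0823
  −(0.190)·log₁₀(0.190) = 0.1370
  −(0.338)·log₁₀(0.338) = 0.1592
  −(0.124)·log₁₀(0.124) = 0.1124
  −(0.101)·log₁₀(0.101) = 0.1006
  −(0.175)·log₁₀(0.175) = 0.1325
Sum: 0.0823 + 0.1370 + 0.1592 + 0.1124 + 0.1006 + 0.1325 = 0.724 dits.

0.724 dits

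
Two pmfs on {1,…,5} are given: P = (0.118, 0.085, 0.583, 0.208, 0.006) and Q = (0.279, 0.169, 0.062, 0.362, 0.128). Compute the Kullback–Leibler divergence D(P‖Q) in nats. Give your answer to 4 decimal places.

D(P‖Q) = Σ p·ln(p/q).
  0.118·ln(0.118/0.279) = -0.10154
  0.085·ln(0.085/0.169) = -0.05842
  0.583·ln(0.583/0.062) = 1.30653
  0.208·ln(0.208/0.362) = -0.11525
  0.006·ln(0.006/0.128) = -0.01836
D(P‖Q) = 1.0130 nats.

1.0130 nats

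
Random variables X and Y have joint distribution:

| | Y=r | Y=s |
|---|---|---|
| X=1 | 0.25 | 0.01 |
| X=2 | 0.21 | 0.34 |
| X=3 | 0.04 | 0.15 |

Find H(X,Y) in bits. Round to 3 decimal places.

H(X,Y) = −Σ p(x,y)·log₂ p(x,y) over all 6 cells.
  cell (1,r): −0.25·log₂0.25 = 0.5000
  cell (1,s): −0.01·log₂0.01 = 0.0664
  cell (2,r): −0.21·log₂0.21 = 0.4728
  cell (2,s): −0.34·log₂0.34 = 0.5292
  cell (3,r): −0.04·log₂0.04 = 0.1858
  cell (3,s): −0.15·log₂0.15 = 0.4105
Sum = 2.165 bits.

2.165 bits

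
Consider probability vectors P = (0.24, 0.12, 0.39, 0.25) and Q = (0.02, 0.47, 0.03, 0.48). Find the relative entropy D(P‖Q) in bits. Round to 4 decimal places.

D(P‖Q) = Σ p·log₂(p/q).
  0.24·log₂(0.24/0.02) = 0.86039
  0.12·log₂(0.12/0.47) = -0.23636
  0.39·log₂(0.39/0.03) = 1.44317
  0.25·log₂(0.25/0.48) = -0.23528
D(P‖Q) = 1.8319 bits.

1.8319 bits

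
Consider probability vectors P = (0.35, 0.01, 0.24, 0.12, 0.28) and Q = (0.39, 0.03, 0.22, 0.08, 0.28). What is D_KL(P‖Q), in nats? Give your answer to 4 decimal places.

0.0207 nats

D(P‖Q) = Σ p·ln(p/q).
  0.35·ln(0.35/0.39) = -0.03787
  0.01·ln(0.01/0.03) = -0.01099
  0.24·ln(0.24/0.22) = 0.02088
  0.12·ln(0.12/0.08) = 0.04866
  0.28·ln(0.28/0.28) = 0.00000
D(P‖Q) = 0.0207 nats.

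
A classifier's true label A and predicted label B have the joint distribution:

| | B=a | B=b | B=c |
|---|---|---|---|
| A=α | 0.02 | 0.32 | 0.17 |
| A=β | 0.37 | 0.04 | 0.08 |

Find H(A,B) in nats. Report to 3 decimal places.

1.443 nats

H(A,B) = −Σ p(x,y)·ln p(x,y) over all 6 cells.
  cell (α,a): −0.02·ln0.02 = 0.0782
  cell (α,b): −0.32·ln0.32 = 0.3646
  cell (α,c): −0.17·ln0.17 = 0.3012
  cell (β,a): −0.37·ln0.37 = 0.3679
  cell (β,b): −0.04·ln0.04 = 0.1288
  cell (β,c): −0.08·ln0.08 = 0.2021
Sum = 1.443 nats.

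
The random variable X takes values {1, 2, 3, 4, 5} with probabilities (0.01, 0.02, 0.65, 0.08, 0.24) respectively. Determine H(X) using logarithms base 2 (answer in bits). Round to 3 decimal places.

H(X) = −Σ p·log₂ p.
  −(0.01)·log₂(0.01) = 0.0664
  −(0.02)·log₂(0.02) = 0.1129
  −(0.65)·log₂(0.65) = 0.4040
  −(0.08)·log₂(0.08) = 0.2915
  −(0.24)·log₂(0.24) = 0.4941
Sum: 0.0664 + 0.1129 + 0.4040 + 0.2915 + 0.4941 = 1.369 bits.

1.369 bits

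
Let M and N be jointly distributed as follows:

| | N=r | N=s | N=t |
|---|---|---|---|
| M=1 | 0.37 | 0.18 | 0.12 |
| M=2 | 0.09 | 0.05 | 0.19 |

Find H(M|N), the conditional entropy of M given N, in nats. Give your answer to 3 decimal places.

0.555 nats

Chain rule: H(M|N) = H(M,N) − H(N).
Marginals: p(M) = (0.6700, 0.3300), p(N) = (0.4600, 0.2300, 0.3100).
H(M,N) = 1.6130 nats; H(N) = 1.0583 nats.
H(M|N) = 1.6130 − 1.0583 = 0.555 nats.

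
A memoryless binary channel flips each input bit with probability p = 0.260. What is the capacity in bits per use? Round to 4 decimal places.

0.1733 bits

Binary symmetric channel: C = 1 − h₂(ε) where h₂ is the binary entropy function.
h₂(0.260) = −0.260·log₂0.260 − 0.740·log₂0.740 = 0.8267.
C = 1 − 0.8267 = 0.1733 bits per channel use.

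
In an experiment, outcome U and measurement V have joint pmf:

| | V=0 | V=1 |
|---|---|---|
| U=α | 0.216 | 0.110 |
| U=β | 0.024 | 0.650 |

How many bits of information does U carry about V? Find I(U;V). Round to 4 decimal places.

0.3449 bits

Marginals: p(U) = (0.3260, 0.6740), p(V) = (0.2400, 0.7600).
I(U;V) = Σ p(x,y)·log₂[p(x,y)/(p(x)p(y))].
  (α,0): 0.216·log₂(2.7607) = 0.31645
  (α,1): 0.110·log₂(0.4440) = -0.12886
  (β,0): 0.024·log₂(0.1484) = -0.06607
  (β,1): 0.650·log₂(1.2689) = 0.22335
Sum = 0.3449 bits.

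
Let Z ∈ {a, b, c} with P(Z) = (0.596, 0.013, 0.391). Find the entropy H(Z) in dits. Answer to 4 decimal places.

H(Z) = −Σ p·log₁₀ p.
  −(0.596)·log₁₀(0.596) = 0.13395
  −(0.013)·log₁₀(0.013) = 0.02452
  −(0.391)·log₁₀(0.391) = 0.15946
Sum: 0.13395 + 0.02452 + 0.15946 = 0.3179 dits.

0.3179 dits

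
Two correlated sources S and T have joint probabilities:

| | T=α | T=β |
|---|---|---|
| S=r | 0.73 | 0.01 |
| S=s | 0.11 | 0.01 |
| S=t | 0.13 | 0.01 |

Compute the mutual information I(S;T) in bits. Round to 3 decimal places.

0.016 bits

Marginals: p(S) = (0.7400, 0.1200, 0.1400), p(T) = (0.9700, 0.0300).
I(S;T) = H(S) + H(T) − H(S,T).
H(S) = 1.0856, H(T) = 0.1944, H(S,T) = 1.2637.
I(S;T) = 1.0856 + 0.1944 − 1.2637 = 0.016 bits.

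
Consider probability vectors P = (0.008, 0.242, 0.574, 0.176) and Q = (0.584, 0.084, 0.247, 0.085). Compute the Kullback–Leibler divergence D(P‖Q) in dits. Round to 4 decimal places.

0.3621 dits

D(P‖Q) = Σ p·log₁₀(p/q).
  0.008·log₁₀(0.008/0.584) = -0.01491
  0.242·log₁₀(0.242/0.084) = 0.11121
  0.574·log₁₀(0.574/0.247) = 0.21021
  0.176·log₁₀(0.176/0.085) = 0.05563
D(P‖Q) = 0.3621 dits.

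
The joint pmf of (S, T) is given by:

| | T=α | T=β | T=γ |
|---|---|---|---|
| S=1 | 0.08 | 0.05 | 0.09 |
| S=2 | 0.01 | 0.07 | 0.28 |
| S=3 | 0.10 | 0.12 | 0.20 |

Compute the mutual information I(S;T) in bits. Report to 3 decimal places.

0.115 bits

Marginals: p(S) = (0.2200, 0.3600, 0.4200), p(T) = (0.1900, 0.2400, 0.5700).
I(S;T) = Σ p(x,y)·log₂[p(x,y)/(p(x)p(y))].
  (1,α): 0.08·log₂(1.9139) = 0.0749
  (1,β): 0.05·log₂(0.9470) = -0.0039
  (1,γ): 0.09·log₂(0.7177) = -0.0431
  (2,α): 0.01·log₂(0.1462) = -0.0277
  (2,β): 0.07·log₂(0.8102) = -0.0213
  (2,γ): 0.28·log₂(1.3645) = 0.1256
  (3,α): 0.10·log₂(1.2531) = 0.0326
  (3,β): 0.12·log₂(1.1905) = 0.0302
  (3,γ): 0.20·log₂(0.8354) = -0.0519
Sum = 0.115 bits.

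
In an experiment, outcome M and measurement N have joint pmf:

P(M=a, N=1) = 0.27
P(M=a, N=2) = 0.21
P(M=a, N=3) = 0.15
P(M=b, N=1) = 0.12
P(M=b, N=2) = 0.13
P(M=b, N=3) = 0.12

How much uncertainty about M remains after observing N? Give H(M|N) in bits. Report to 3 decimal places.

0.941 bits

Marginals: p(M) = (0.6300, 0.3700), p(N) = (0.3900, 0.3400, 0.2700).
H(M|N) = Σ p(N) · H(M|N=·).
  N=1: p=0.3900, H(M|N=1) = 0.8905
  N=2: p=0.3400, H(M|N=2) = 0.9597
  N=3: p=0.2700, H(M|N=3) = 0.9911
Weighted sum = 0.941 bits.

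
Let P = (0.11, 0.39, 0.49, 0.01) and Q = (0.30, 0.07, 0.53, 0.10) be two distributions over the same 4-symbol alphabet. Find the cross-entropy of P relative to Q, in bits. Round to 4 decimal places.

2.1693 bits

H(P,Q) = −Σ p·log₂ q.
  −0.11·log₂(0.30) = 0.19107
  −0.39·log₂(0.07) = 1.49624
  −0.49·log₂(0.53) = 0.44881
  −0.01·log₂(0.10) = 0.03322
H(P,Q) = 2.1693 bits.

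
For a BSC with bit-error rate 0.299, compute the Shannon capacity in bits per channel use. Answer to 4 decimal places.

0.1199 bits

Binary symmetric channel: C = 1 − h₂(ε) where h₂ is the binary entropy function.
h₂(0.299) = −0.299·log₂0.299 − 0.701·log₂0.701 = 0.8801.
C = 1 − 0.8801 = 0.1199 bits per channel use.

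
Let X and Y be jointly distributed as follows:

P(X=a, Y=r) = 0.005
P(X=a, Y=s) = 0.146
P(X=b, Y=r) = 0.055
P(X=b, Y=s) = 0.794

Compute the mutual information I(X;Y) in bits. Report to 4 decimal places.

Marginals: p(X) = (0.1510, 0.8490), p(Y) = (0.0600, 0.9400).
I(X;Y) = Σ p(x,y)·log₂[p(x,y)/(p(x)p(y))].
  (a,r): 0.005·log₂(0.5519) = -0.00429
  (a,s): 0.146·log₂(1.0286) = 0.00594
  (b,r): 0.055·log₂(1.0797) = 0.00608
  (b,s): 0.794·log₂(0.9949) = -0.00584
Sum = 0.0019 bits.

0.0019 bits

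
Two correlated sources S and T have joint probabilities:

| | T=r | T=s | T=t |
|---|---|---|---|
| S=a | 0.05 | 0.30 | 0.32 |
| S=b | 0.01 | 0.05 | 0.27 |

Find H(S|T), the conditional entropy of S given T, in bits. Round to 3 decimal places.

0.833 bits

Marginals: p(S) = (0.6700, 0.3300), p(T) = (0.0600, 0.3500, 0.5900).
H(S|T) = Σ p(T) · H(S|T=·).
  T=r: p=0.0600, H(S|T=r) = 0.6500
  T=s: p=0.3500, H(S|T=s) = 0.5917
  T=t: p=0.5900, H(S|T=t) = 0.9948
Weighted sum = 0.833 bits.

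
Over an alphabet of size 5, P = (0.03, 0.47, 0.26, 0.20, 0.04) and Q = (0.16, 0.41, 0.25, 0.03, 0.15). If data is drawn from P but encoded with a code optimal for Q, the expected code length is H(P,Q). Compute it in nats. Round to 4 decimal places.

H(P,Q) = −Σ p·ln q.
  −0.03·ln(0.16) = 0.05498
  −0.47·ln(0.41) = 0.41905
  −0.26·ln(0.25) = 0.36044
  −0.20·ln(0.03) = 0.70131
  −0.04·ln(0.15) = 0.07588
H(P,Q) = 1.6117 nats.

1.6117 nats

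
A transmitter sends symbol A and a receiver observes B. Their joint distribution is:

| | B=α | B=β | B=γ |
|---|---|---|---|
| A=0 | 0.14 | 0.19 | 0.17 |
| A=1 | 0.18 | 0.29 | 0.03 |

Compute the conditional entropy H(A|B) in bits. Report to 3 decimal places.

0.903 bits

Marginals: p(A) = (0.5000, 0.5000), p(B) = (0.3200, 0.4800, 0.2000).
H(A|B) = Σ p(B) · H(A|B=·).
  B=α: p=0.3200, H(A|B=α) = 0.9887
  B=β: p=0.4800, H(A|B=β) = 0.9685
  B=γ: p=0.2000, H(A|B=γ) = 0.6098
Weighted sum = 0.903 bits.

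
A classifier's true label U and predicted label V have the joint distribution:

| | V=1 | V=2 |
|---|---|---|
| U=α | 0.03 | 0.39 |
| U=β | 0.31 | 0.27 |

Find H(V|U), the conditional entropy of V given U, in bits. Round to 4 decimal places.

0.7339 bits

Chain rule: H(V|U) = H(U,V) − H(U).
Marginals: p(U) = (0.4200, 0.5800), p(V) = (0.3400, 0.6600).
H(U,V) = 1.7154 bits; H(U) = 0.9815 bits.
H(V|U) = 1.7154 − 0.9815 = 0.7339 bits.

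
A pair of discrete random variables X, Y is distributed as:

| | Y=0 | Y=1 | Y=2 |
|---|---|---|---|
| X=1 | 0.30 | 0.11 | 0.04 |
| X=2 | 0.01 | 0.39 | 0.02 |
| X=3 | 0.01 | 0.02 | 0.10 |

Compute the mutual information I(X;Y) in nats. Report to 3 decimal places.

Marginals: p(X) = (0.4500, 0.4200, 0.1300), p(Y) = (0.3200, 0.5200, 0.1600).
I(X;Y) = H(X) + H(Y) − H(X,Y).
H(X) = 0.9889, H(Y) = 0.9979, H(X,Y) = 1.5788.
I(X;Y) = 0.9889 + 0.9979 − 1.5788 = 0.408 nats.

0.408 nats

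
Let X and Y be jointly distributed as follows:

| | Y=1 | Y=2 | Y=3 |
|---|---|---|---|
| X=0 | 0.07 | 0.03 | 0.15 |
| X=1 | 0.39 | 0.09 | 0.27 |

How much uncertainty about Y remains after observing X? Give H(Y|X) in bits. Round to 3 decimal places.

Chain rule: H(Y|X) = H(X,Y) − H(X).
Marginals: p(X) = (0.2500, 0.7500), p(Y) = (0.4600, 0.1200, 0.4200).
H(X,Y) = 2.1833 bits; H(X) = 0.8113 bits.
H(Y|X) = 2.1833 − 0.8113 = 1.372 bits.

1.372 bits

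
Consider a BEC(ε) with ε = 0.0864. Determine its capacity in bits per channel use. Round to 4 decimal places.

Binary erasure channel: capacity C = 1 − ε.
C = 1 − 0.0864 = 0.9136 bits per channel use.

0.9136 bits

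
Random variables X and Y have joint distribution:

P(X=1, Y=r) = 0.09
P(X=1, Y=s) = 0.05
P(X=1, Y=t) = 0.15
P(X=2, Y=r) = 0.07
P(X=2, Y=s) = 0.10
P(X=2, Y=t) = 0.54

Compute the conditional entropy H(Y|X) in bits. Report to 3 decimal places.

Marginals: p(X) = (0.2900, 0.7100), p(Y) = (0.1600, 0.1500, 0.6900).
H(Y|X) = Σ p(X) · H(Y|X=·).
  X=1: p=0.2900, H(Y|X=1) = 1.4531
  X=2: p=0.7100, H(Y|X=2) = 1.0281
Weighted sum = 1.151 bits.

1.151 bits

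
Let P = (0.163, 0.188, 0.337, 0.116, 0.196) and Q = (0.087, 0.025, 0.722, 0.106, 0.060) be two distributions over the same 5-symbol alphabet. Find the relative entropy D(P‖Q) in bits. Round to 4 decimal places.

0.6742 bits

D(P‖Q) = Σ p·log₂(p/q).
  0.163·log₂(0.163/0.087) = 0.14764
  0.188·log₂(0.188/0.025) = 0.54722
  0.337·log₂(0.337/0.722) = -0.37045
  0.116·log₂(0.116/0.106) = 0.01509
  0.196·log₂(0.196/0.060) = 0.33473
D(P‖Q) = 0.6742 bits.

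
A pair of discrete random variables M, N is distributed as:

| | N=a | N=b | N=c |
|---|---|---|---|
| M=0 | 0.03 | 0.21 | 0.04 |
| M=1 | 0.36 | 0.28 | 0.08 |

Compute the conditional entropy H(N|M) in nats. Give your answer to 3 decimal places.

0.895 nats

Chain rule: H(N|M) = H(M,N) − H(M).
Marginals: p(M) = (0.2800, 0.7200), p(N) = (0.3900, 0.4900, 0.1200).
H(M,N) = 1.4880 nats; H(M) = 0.5930 nats.
H(N|M) = 1.4880 − 0.5930 = 0.895 nats.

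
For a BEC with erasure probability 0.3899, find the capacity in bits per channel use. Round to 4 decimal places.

Binary erasure channel: capacity C = 1 − ε.
C = 1 − 0.3899 = 0.6101 bits per channel use.

0.6101 bits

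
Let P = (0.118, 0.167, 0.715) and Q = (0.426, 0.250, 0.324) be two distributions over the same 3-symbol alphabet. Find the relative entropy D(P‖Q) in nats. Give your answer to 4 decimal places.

0.3471 nats

D(P‖Q) = Σ p·ln(p/q).
  0.118·ln(0.118/0.426) = -0.15148
  0.167·ln(0.167/0.250) = -0.06738
  0.715·ln(0.715/0.324) = 0.56595
D(P‖Q) = 0.3471 nats.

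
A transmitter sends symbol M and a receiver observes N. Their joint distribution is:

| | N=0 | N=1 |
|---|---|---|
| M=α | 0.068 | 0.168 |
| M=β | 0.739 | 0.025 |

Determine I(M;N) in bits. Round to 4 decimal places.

Marginals: p(M) = (0.2360, 0.7640), p(N) = (0.8070, 0.1930).
I(M;N) = H(M) + H(N) − H(M,N).
H(M) = 0.7883, H(N) = 0.7077, H(M,N) = 1.1516.
I(M;N) = 0.7883 + 0.7077 − 1.1516 = 0.3444 bits.

0.3444 bits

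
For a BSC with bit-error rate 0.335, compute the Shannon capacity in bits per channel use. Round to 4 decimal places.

Binary symmetric channel: C = 1 − h₂(ε) where h₂ is the binary entropy function.
h₂(0.335) = −0.335·log₂0.335 − 0.665·log₂0.665 = 0.9200.
C = 1 − 0.9200 = 0.0800 bits per channel use.

0.0800 bits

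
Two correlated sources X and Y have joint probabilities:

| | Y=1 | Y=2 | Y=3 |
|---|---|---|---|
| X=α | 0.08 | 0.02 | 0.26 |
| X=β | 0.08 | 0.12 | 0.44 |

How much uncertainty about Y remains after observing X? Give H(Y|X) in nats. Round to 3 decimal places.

0.795 nats

Marginals: p(X) = (0.3600, 0.6400), p(Y) = (0.1600, 0.1400, 0.7000).
H(Y|X) = Σ p(X) · H(Y|X=·).
  X=α: p=0.3600, H(Y|X=α) = 0.7298
  X=β: p=0.6400, H(Y|X=β) = 0.8314
Weighted sum = 0.795 nats.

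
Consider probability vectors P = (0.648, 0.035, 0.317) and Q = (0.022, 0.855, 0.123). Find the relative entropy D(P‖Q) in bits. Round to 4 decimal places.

D(P‖Q) = Σ p·log₂(p/q).
  0.648·log₂(0.648/0.022) = 3.16251
  0.035·log₂(0.035/0.855) = -0.16137
  0.317·log₂(0.317/0.123) = 0.43297
D(P‖Q) = 3.4341 bits.

3.4341 bits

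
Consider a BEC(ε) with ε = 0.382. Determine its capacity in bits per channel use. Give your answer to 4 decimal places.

0.6180 bits

Binary erasure channel: capacity C = 1 − ε.
C = 1 − 0.382 = 0.6180 bits per channel use.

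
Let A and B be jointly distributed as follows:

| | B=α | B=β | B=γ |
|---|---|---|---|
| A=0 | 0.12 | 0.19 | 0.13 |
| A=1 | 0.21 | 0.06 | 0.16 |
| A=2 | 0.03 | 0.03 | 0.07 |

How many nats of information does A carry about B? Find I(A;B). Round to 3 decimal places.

0.060 nats

Marginals: p(A) = (0.4400, 0.4300, 0.1300), p(B) = (0.3600, 0.2800, 0.3600).
I(A;B) = H(A) + H(B) − H(A,B).
H(A) = 0.9894, H(B) = 1.0920, H(A,B) = 2.0215.
I(A;B) = 0.9894 + 1.0920 − 2.0215 = 0.060 nats.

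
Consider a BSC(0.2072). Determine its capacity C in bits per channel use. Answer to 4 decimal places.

Binary symmetric channel: C = 1 − h₂(ε) where h₂ is the binary entropy function.
h₂(0.2072) = −0.2072·log₂0.2072 − 0.7928·log₂0.7928 = 0.7361.
C = 1 − 0.7361 = 0.2639 bits per channel use.

0.2639 bits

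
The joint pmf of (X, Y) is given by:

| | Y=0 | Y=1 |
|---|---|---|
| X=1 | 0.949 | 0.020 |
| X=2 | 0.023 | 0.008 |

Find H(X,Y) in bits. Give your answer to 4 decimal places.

H(X,Y) = −Σ p(x,y)·log₂ p(x,y) over all 4 cells.
  cell (1,0): −0.949·log₂0.949 = 0.07167
  cell (1,1): −0.020·log₂0.020 = 0.11288
  cell (2,0): −0.023·log₂0.023 = 0.12517
  cell (2,1): −0.008·log₂0.008 = 0.05573
Sum = 0.3654 bits.

0.3654 bits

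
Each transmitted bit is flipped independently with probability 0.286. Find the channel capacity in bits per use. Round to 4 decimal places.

Binary symmetric channel: C = 1 − h₂(ε) where h₂ is the binary entropy function.
h₂(0.286) = −0.286·log₂0.286 − 0.714·log₂0.714 = 0.8635.
C = 1 − 0.8635 = 0.1365 bits per channel use.

0.1365 bits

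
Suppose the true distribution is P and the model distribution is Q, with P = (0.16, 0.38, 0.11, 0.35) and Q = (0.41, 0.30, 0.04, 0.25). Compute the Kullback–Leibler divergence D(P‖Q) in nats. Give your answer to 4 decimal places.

D(P‖Q) = Σ p·ln(p/q).
  0.16·ln(0.16/0.41) = -0.15056
  0.38·ln(0.38/0.30) = 0.08983
  0.11·ln(0.11/0.04) = 0.11128
  0.35·ln(0.35/0.25) = 0.11777
D(P‖Q) = 0.1683 nats.

0.1683 nats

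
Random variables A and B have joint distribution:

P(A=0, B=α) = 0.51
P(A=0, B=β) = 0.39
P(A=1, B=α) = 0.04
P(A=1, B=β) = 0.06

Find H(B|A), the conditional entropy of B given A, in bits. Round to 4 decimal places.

0.9855 bits

Marginals: p(A) = (0.9000, 0.1000), p(B) = (0.5500, 0.4500).
H(B|A) = Σ p(A) · H(B|A=·).
  A=0: p=0.9000, H(B|A=0) = 0.9871
  A=1: p=0.1000, H(B|A=1) = 0.9710
Weighted sum = 0.9855 bits.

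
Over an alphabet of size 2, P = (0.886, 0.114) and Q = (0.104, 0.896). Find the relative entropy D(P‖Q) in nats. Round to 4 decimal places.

1.6631 nats

D(P‖Q) = Σ p·ln(p/q).
  0.886·ln(0.886/0.104) = 1.89810
  0.114·ln(0.114/0.896) = -0.23504
D(P‖Q) = 1.6631 nats.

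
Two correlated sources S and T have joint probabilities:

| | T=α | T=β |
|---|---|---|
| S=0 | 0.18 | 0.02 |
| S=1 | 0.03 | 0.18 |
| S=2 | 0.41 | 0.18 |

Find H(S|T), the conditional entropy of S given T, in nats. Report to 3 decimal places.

Marginals: p(S) = (0.2000, 0.2100, 0.5900), p(T) = (0.6200, 0.3800).
H(S|T) = Σ p(T) · H(S|T=·).
  T=α: p=0.6200, H(S|T=α) = 0.7791
  T=β: p=0.3800, H(S|T=β) = 0.8629
Weighted sum = 0.811 nats.

0.811 nats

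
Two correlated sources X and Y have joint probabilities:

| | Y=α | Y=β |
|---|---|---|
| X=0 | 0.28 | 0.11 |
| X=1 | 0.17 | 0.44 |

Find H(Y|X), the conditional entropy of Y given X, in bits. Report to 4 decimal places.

Chain rule: H(Y|X) = H(X,Y) − H(X).
Marginals: p(X) = (0.3900, 0.6100), p(Y) = (0.4500, 0.5500).
H(X,Y) = 1.8202 bits; H(X) = 0.9648 bits.
H(Y|X) = 1.8202 − 0.9648 = 0.8554 bits.

0.8554 bits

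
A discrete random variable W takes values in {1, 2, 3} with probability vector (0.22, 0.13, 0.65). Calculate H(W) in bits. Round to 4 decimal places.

H(W) = −Σ p·log₂ p.
  −(0.22)·log₂(0.22) = 0.48057
  −(0.13)·log₂(0.13) = 0.38264
  −(0.65)·log₂(0.65) = 0.40397
Sum: 0.48057 + 0.38264 + 0.40397 = 1.2672 bits.

1.2672 bits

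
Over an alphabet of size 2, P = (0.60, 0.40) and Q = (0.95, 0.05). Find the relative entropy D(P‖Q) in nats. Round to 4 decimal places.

0.5561 nats

D(P‖Q) = Σ p·ln(p/q).
  0.60·ln(0.60/0.95) = -0.27572
  0.40·ln(0.40/0.05) = 0.83178
D(P‖Q) = 0.5561 nats.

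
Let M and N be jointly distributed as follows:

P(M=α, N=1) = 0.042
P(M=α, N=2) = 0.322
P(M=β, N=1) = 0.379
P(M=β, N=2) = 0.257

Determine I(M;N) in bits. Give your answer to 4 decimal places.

Marginals: p(M) = (0.3640, 0.6360), p(N) = (0.4210, 0.5790).
I(M;N) = H(M) + H(N) − H(M,N).
H(M) = 0.9460, H(N) = 0.9819, H(M,N) = 1.7528.
I(M;N) = 0.9460 + 0.9819 − 1.7528 = 0.1751 bits.

0.1751 bits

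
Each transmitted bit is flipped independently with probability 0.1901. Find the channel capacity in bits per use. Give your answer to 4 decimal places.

Binary symmetric channel: C = 1 − h₂(ε) where h₂ is the binary entropy function.
h₂(0.1901) = −0.1901·log₂0.1901 − 0.8099·log₂0.8099 = 0.7017.
C = 1 − 0.7017 = 0.2983 bits per channel use.

0.2983 bits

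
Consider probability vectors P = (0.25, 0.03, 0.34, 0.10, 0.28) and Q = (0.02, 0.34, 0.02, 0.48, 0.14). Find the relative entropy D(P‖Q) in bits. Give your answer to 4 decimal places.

2.2493 bits

D(P‖Q) = Σ p·log₂(p/q).
  0.25·log₂(0.25/0.02) = 0.91096
  0.03·log₂(0.03/0.34) = -0.10508
  0.34·log₂(0.34/0.02) = 1.38974
  0.10·log₂(0.10/0.48) = -0.22630
  0.28·log₂(0.28/0.14) = 0.28000
D(P‖Q) = 2.2493 bits.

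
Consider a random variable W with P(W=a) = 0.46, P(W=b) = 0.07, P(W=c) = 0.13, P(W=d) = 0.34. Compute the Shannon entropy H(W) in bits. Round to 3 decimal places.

1.696 bits

H(W) = −Σ p·log₂ p.
  −(0.46)·log₂(0.46) = 0.5153
  −(0.07)·log₂(0.07) = 0.2686
  −(0.13)·log₂(0.13) = 0.3826
  −(0.34)·log₂(0.34) = 0.5292
Sum: 0.5153 + 0.2686 + 0.3826 + 0.5292 = 1.696 bits.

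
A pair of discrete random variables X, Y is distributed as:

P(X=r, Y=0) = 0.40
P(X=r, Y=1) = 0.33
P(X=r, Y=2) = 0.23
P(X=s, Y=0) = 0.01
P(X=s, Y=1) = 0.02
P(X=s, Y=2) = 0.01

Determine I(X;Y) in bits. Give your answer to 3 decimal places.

0.004 bits

Marginals: p(X) = (0.9600, 0.0400), p(Y) = (0.4100, 0.3500, 0.2400).
I(X;Y) = H(X) + H(Y) − H(X,Y).
H(X) = 0.2423, H(Y) = 1.5516, H(X,Y) = 1.7900.
I(X;Y) = 0.2423 + 1.5516 − 1.7900 = 0.004 bits.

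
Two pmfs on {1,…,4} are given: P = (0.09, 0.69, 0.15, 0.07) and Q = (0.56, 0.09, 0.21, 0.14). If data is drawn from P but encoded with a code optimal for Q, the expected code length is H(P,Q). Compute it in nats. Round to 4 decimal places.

H(P,Q) = −Σ p·ln q.
  −0.09·ln(0.56) = 0.05218
  −0.69·ln(0.09) = 1.66148
  −0.15·ln(0.21) = 0.23410
  −0.07·ln(0.14) = 0.13763
H(P,Q) = 2.0854 nats.

2.0854 nats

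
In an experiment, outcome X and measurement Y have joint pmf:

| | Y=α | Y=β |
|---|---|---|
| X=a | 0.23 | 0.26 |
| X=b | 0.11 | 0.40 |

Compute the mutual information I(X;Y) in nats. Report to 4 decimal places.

Marginals: p(X) = (0.4900, 0.5100), p(Y) = (0.3400, 0.6600).
I(X;Y) = Σ p(x,y)·ln[p(x,y)/(p(x)p(y))].
  (a,α): 0.23·ln(1.3806) = 0.07417
  (a,β): 0.26·ln(0.8040) = -0.05673
  (b,α): 0.11·ln(0.6344) = -0.05006
  (b,β): 0.40·ln(1.1884) = 0.06903
Sum = 0.0364 nats.

0.0364 nats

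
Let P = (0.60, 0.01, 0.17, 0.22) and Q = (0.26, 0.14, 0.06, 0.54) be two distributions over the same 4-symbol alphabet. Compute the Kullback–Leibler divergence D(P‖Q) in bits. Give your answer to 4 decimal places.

D(P‖Q) = Σ p·log₂(p/q).
  0.60·log₂(0.60/0.26) = 0.72387
  0.01·log₂(0.01/0.14) = -0.03807
  0.17·log₂(0.17/0.06) = 0.25543
  0.22·log₂(0.22/0.54) = -0.28500
D(P‖Q) = 0.6562 bits.

0.6562 bits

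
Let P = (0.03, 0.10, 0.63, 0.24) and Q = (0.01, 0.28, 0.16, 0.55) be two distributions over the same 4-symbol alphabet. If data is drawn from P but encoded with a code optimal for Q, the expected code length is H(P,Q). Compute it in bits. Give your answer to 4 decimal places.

H(P,Q) = −Σ p·log₂ q.
  −0.03·log₂(0.01) = 0.19932
  −0.10·log₂(0.28) = 0.18365
  −0.63·log₂(0.16) = 1.66563
  −0.24·log₂(0.55) = 0.20700
H(P,Q) = 2.2556 bits.

2.2556 bits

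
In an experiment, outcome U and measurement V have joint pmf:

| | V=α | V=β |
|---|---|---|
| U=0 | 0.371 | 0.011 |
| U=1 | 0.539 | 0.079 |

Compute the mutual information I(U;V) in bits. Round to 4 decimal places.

Marginals: p(U) = (0.3820, 0.6180), p(V) = (0.9100, 0.0900).
I(U;V) = H(U) + H(V) − H(U,V).
H(U) = 0.9594, H(V) = 0.4365, H(U,V) = 1.3722.
I(U;V) = 0.9594 + 0.4365 − 1.3722 = 0.0237 bits.

0.0237 bits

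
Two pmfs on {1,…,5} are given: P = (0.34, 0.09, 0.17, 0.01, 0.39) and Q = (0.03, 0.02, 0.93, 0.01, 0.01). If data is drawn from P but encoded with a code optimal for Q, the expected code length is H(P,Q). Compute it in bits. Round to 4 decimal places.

4.9033 bits

H(P,Q) = −Σ p·log₂ q.
  −0.34·log₂(0.03) = 1.72002
  −0.09·log₂(0.02) = 0.50795
  −0.17·log₂(0.93) = 0.01780
  −0.01·log₂(0.01) = 0.06644
  −0.39·log₂(0.01) = 2.59110
H(P,Q) = 4.9033 bits.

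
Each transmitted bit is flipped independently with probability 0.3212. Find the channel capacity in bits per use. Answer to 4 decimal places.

0.0943 bits

Binary symmetric channel: C = 1 − h₂(ε) where h₂ is the binary entropy function.
h₂(0.3212) = −0.3212·log₂0.3212 − 0.6788·log₂0.6788 = 0.9057.
C = 1 − 0.9057 = 0.0943 bits per channel use.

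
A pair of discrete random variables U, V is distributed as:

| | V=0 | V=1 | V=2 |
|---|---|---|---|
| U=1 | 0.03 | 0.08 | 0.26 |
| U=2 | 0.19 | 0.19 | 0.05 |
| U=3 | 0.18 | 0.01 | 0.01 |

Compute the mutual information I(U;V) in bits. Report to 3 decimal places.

Marginals: p(U) = (0.3700, 0.4300, 0.2000), p(V) = (0.4000, 0.2800, 0.3200).
I(U;V) = H(U) + H(V) − H(U,V).
H(U) = 1.5187, H(V) = 1.5690, H(U,V) = 2.6533.
I(U;V) = 1.5187 + 1.5690 − 2.6533 = 0.434 bits.

0.434 bits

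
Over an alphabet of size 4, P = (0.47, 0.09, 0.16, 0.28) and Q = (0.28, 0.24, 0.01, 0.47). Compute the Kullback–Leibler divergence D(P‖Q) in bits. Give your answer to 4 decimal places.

0.6546 bits

D(P‖Q) = Σ p·log₂(p/q).
  0.47·log₂(0.47/0.28) = 0.35120
  0.09·log₂(0.09/0.24) = -0.12735
  0.16·log₂(0.16/0.01) = 0.64000
  0.28·log₂(0.28/0.47) = -0.20923
D(P‖Q) = 0.6546 bits.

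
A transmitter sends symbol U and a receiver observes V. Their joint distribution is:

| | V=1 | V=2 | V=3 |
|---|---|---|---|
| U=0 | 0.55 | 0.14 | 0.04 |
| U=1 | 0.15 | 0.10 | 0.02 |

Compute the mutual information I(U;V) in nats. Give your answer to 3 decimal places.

Marginals: p(U) = (0.7300, 0.2700), p(V) = (0.7000, 0.2400, 0.0600).
I(U;V) = Σ p(x,y)·ln[p(x,y)/(p(x)p(y))].
  (0,1): 0.55·ln(1.0763) = 0.0405
  (0,2): 0.14·ln(0.7991) = -0.0314
  (0,3): 0.04·ln(0.9132) = -0.0036
  (1,1): 0.15·ln(0.7937) = -0.0347
  (1,2): 0.10·ln(1.5432) = 0.0434
  (1,3): 0.02·ln(1.2346) = 0.0042
Sum = 0.018 nats.

0.018 nats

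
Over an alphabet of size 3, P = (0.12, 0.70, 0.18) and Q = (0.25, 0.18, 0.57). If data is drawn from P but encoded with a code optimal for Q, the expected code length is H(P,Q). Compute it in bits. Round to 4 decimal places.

H(P,Q) = −Σ p·log₂ q.
  −0.12·log₂(0.25) = 0.24000
  −0.70·log₂(0.18) = 1.73175
  −0.18·log₂(0.57) = 0.14597
H(P,Q) = 2.1177 bits.

2.1177 bits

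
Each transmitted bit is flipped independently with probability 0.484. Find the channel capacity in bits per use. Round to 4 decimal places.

0.0007 bits

Binary symmetric channel: C = 1 − h₂(ε) where h₂ is the binary entropy function.
h₂(0.484) = −0.484·log₂0.484 − 0.516·log₂0.516 = 0.9993.
C = 1 − 0.9993 = 0.0007 bits per channel use.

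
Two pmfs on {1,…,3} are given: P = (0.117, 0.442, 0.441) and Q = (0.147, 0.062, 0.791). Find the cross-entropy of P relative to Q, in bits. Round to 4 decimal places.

H(P,Q) = −Σ p·log₂ q.
  −0.117·log₂(0.147) = 0.32364
  −0.442·log₂(0.062) = 1.77312
  −0.441·log₂(0.791) = 0.14917
H(P,Q) = 2.2459 bits.

2.2459 bits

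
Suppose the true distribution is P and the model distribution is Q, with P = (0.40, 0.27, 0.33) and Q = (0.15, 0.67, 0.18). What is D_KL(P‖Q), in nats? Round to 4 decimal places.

0.3470 nats

D(P‖Q) = Σ p·ln(p/q).
  0.40·ln(0.40/0.15) = 0.39233
  0.27·ln(0.27/0.67) = -0.24539
  0.33·ln(0.33/0.18) = 0.20002
D(P‖Q) = 0.3470 nats.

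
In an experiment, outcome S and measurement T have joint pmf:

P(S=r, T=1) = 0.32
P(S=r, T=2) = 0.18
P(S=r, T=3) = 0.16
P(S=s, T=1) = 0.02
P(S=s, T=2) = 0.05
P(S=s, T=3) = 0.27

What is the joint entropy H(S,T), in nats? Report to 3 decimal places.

H(S,T) = −Σ p(x,y)·ln p(x,y) over all 6 cells.
  cell (r,1): −0.32·ln0.32 = 0.3646
  cell (r,2): −0.18·ln0.18 = 0.3087
  cell (r,3): −0.16·ln0.16 = 0.2932
  cell (s,1): −0.02·ln0.02 = 0.0782
  cell (s,2): −0.05·ln0.05 = 0.1498
  cell (s,3): −0.27·ln0.27 = 0.3535
Sum = 1.548 nats.

1.548 nats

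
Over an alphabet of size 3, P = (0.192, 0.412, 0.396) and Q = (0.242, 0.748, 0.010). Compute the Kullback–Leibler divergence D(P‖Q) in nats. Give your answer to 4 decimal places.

D(P‖Q) = Σ p·ln(p/q).
  0.192·ln(0.192/0.242) = -0.04444
  0.412·ln(0.412/0.748) = -0.24571
  0.396·ln(0.396/0.010) = 1.45682
D(P‖Q) = 1.1667 nats.

1.1667 nats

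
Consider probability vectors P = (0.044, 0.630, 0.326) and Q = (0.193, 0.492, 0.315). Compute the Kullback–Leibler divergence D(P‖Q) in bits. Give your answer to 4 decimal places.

D(P‖Q) = Σ p·log₂(p/q).
  0.044·log₂(0.044/0.193) = -0.09385
  0.630·log₂(0.630/0.492) = 0.22472
  0.326·log₂(0.326/0.315) = 0.01614
D(P‖Q) = 0.1470 bits.

0.1470 bits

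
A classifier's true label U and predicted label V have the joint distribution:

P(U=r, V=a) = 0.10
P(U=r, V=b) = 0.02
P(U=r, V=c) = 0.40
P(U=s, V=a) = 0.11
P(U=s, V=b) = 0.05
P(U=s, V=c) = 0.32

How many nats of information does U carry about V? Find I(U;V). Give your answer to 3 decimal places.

Marginals: p(U) = (0.5200, 0.4800), p(V) = (0.2100, 0.0700, 0.7200).
I(U;V) = Σ p(x,y)·ln[p(x,y)/(p(x)p(y))].
  (r,a): 0.10·ln(0.9158) = -0.0088
  (r,b): 0.02·ln(0.5495) = -0.0120
  (r,c): 0.40·ln(1.0684) = 0.0265
  (s,a): 0.11·ln(1.0913) = 0.0096
  (s,b): 0.05·ln(1.4881) = 0.0199
  (s,c): 0.32·ln(0.9259) = -0.0246
Sum = 0.011 nats.

0.011 nats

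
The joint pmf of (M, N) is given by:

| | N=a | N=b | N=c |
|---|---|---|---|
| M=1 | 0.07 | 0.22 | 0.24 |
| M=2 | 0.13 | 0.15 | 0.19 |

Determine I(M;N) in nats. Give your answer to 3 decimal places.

Marginals: p(M) = (0.5300, 0.4700), p(N) = (0.2000, 0.3700, 0.4300).
I(M;N) = H(M) + H(N) − H(M,N).
H(M) = 0.6913, H(N) = 1.0527, H(M,N) = 1.7271.
I(M;N) = 0.6913 + 1.0527 − 1.7271 = 0.017 nats.

0.017 nats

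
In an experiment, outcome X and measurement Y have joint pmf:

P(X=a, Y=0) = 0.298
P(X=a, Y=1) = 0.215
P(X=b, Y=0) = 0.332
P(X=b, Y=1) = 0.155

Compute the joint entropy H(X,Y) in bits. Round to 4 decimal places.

1.9423 bits

H(X,Y) = −Σ p(x,y)·log₂ p(x,y) over all 4 cells.
  cell (a,0): −0.298·log₂0.298 = 0.52049
  cell (a,1): −0.215·log₂0.215 = 0.47678
  cell (b,0): −0.332·log₂0.332 = 0.52813
  cell (b,1): −0.155·log₂0.155 = 0.41690
Sum = 1.9423 bits.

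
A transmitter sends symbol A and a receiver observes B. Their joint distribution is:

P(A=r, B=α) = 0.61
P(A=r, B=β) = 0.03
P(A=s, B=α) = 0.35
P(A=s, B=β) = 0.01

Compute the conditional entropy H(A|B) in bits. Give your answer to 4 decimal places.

Marginals: p(A) = (0.6400, 0.3600), p(B) = (0.9600, 0.0400).
H(A|B) = Σ p(B) · H(A|B=·).
  B=α: p=0.9600, H(A|B=α) = 0.9464
  B=β: p=0.0400, H(A|B=β) = 0.8113
Weighted sum = 0.9410 bits.

0.9410 bits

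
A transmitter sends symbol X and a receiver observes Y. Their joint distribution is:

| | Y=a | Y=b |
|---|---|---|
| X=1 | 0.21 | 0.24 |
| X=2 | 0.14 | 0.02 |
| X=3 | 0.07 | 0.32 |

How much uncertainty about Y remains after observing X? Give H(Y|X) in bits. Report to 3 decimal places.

Marginals: p(X) = (0.4500, 0.1600, 0.3900), p(Y) = (0.4200, 0.5800).
H(Y|X) = Σ p(X) · H(Y|X=·).
  X=1: p=0.4500, H(Y|X=1) = 0.9968
  X=2: p=0.1600, H(Y|X=2) = 0.5436
  X=3: p=0.3900, H(Y|X=3) = 0.6790
Weighted sum = 0.800 bits.

0.800 bits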